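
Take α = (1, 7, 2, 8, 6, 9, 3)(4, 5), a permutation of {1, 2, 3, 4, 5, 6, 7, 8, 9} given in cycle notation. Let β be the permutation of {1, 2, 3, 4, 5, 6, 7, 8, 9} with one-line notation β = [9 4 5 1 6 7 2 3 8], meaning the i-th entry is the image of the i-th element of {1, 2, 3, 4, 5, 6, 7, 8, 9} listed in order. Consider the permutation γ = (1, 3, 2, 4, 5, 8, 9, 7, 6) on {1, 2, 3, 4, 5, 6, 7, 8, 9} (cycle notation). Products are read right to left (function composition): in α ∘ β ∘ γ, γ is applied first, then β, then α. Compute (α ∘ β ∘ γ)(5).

1

Apply the permutations in order: γ(5) = 8, then β(8) = 3, then α(3) = 1. So (α ∘ β ∘ γ)(5) = 1.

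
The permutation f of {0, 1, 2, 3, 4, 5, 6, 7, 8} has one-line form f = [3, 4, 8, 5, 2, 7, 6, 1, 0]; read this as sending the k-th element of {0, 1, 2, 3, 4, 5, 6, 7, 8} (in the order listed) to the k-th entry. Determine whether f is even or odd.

In disjoint-cycle form the cycle lengths are 8, 1.
A cycle of length ℓ contributes ℓ−1 transpositions, so f is a product of 7 transpositions — odd.

odd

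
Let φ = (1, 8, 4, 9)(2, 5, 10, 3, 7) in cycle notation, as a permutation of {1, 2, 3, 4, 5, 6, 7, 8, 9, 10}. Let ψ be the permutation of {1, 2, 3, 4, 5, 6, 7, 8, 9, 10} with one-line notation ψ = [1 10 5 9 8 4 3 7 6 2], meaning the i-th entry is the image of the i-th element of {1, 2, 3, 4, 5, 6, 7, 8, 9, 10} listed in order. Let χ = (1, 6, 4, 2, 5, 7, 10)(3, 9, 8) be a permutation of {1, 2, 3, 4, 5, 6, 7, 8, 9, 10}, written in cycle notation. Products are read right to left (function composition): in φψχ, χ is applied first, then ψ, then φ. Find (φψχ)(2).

4

Apply the permutations in order: χ(2) = 5, then ψ(5) = 8, then φ(8) = 4. So (φψχ)(2) = 4.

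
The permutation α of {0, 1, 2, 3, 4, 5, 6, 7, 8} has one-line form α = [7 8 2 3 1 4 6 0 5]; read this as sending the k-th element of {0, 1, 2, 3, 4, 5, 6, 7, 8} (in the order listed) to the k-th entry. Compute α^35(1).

4

Tracing 1 → 8 → … returns to 1 after 4 steps, so 1 lies in a 4-cycle (1 8 5 4).
On a 4-cycle, α^4 is the identity, so α^35 = α^3 there (35 ≡ 3 mod 4).
Stepping 3 places around the cycle: 1 → 8 → 5 → 4.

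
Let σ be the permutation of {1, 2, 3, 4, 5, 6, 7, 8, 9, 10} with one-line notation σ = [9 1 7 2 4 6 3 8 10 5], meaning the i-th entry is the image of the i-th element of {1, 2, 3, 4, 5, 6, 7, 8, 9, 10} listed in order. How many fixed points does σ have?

2

The fixed points (elements with σ(x) = x) are {6, 8}, so there are 2.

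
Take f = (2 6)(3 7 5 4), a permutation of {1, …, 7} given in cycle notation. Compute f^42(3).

5

3 lies in the 4-cycle (3 7 5 4).
On a 4-cycle, f^4 is the identity, so f^42 = f^2 there (42 ≡ 2 mod 4).
Advancing 2 steps from 3: 3 → 7 → 5.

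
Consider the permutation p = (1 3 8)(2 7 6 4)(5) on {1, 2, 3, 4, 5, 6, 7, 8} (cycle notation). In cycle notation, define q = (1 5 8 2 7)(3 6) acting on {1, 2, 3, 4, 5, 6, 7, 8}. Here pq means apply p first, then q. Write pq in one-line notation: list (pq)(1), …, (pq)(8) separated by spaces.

Chase each element through p then q: 1 → 3 → 6; 2 → 7 → 1; 3 → 8 → 2; 4 → 2 → 7; 5 → 5 → 8; 6 → 4 → 4; 7 → 6 → 3; 8 → 1 → 5.
Collecting the images, pq = [6 1 2 7 8 4 3 5].

6 1 2 7 8 4 3 5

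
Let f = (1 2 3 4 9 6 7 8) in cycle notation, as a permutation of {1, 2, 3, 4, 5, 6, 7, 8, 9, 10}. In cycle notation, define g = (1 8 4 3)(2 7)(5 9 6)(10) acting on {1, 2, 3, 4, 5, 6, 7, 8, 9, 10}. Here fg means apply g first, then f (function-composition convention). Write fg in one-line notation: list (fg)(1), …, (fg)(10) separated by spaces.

Chase each element through g then f: 1 → 8 → 1; 2 → 7 → 8; 3 → 1 → 2; 4 → 3 → 4; 5 → 9 → 6; 6 → 5 → 5; 7 → 2 → 3; 8 → 4 → 9; 9 → 6 → 7; 10 → 10 → 10.
So fg in one-line form is 1 8 2 4 6 5 3 9 7 10.

1 8 2 4 6 5 3 9 7 10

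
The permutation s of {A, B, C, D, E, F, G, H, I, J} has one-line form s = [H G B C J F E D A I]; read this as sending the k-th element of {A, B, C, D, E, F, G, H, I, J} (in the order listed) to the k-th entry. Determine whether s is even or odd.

even

In disjoint-cycle form the cycle lengths are 9, 1.
A cycle is odd iff its length is even; s has 0 even-length cycles, so sgn(s) = (−1)^0 and s is even.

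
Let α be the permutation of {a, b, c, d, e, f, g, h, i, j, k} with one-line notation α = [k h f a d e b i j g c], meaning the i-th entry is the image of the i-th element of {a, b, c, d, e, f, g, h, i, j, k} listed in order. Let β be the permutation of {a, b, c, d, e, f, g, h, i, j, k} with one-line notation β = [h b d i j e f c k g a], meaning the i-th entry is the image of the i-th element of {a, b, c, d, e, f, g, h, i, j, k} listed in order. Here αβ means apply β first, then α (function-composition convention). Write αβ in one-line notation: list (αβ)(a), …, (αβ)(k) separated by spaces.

i h a j g d e f c b k

(αβ)(x) = α(β(x)). Computing each image: α(β(a)) = α(h) = i, α(β(b)) = α(b) = h, α(β(c)) = α(d) = a, α(β(d)) = α(i) = j, α(β(e)) = α(j) = g, α(β(f)) = α(e) = d, α(β(g)) = α(f) = e, α(β(h)) = α(c) = f, α(β(i)) = α(k) = c, α(β(j)) = α(g) = b, α(β(k)) = α(a) = k.
Hence αβ = [i h a j g d e f c b k].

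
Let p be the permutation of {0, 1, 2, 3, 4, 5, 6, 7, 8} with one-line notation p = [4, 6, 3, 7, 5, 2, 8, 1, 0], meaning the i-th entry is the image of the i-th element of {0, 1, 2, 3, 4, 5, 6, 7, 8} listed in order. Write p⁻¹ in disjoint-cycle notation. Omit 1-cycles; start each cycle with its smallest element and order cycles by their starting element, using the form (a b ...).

(0 8 6 1 7 3 2 5 4)

The cycle decomposition of p is (0 4 5 2 3 7 1 6 8).
The inverse reverses every cycle; in canonical form, p⁻¹ = (0 8 6 1 7 3 2 5 4).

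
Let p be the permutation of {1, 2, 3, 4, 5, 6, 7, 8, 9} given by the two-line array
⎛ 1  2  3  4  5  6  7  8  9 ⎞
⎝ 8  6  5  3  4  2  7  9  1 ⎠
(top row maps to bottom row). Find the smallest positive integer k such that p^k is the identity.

Writing p as disjoint cycles, the cycle lengths are 3, 3, 2, 1.
The order is lcm(3, 3, 2) = 6.

6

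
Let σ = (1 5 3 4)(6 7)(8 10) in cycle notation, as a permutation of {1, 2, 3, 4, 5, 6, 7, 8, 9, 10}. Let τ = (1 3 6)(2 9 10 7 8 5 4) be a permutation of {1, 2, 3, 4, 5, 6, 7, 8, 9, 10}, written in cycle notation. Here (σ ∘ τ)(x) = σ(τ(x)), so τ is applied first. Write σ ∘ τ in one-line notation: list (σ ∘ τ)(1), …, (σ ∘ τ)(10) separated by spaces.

4 9 7 2 1 5 10 3 8 6

For each element, apply τ then σ: 1 → 3 → 4; 2 → 9 → 9; 3 → 6 → 7; 4 → 2 → 2; 5 → 4 → 1; 6 → 1 → 5; 7 → 8 → 10; 8 → 5 → 3; 9 → 10 → 8; 10 → 7 → 6.
So σ ∘ τ in one-line form is 4 9 7 2 1 5 10 3 8 6.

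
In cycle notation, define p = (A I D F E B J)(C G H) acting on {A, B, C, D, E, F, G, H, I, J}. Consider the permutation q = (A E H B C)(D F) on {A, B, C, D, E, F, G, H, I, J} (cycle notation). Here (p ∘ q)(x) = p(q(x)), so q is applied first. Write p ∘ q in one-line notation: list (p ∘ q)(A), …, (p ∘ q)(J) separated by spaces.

For each element, apply q then p: A → E → B; B → C → G; C → A → I; D → F → E; E → H → C; F → D → F; G → G → H; H → B → J; I → I → D; J → J → A.
So p ∘ q in one-line form is B G I E C F H J D A.

B G I E C F H J D A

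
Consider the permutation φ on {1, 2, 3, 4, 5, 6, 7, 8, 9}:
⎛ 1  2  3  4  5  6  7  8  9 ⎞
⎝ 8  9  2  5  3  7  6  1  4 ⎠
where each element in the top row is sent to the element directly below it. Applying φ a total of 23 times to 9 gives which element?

Tracing 9 → 4 → … returns to 9 after 5 steps, so 9 lies in a 5-cycle (2 9 4 5 3).
On a 5-cycle, φ^5 is the identity, so φ^23 = φ^3 there (23 ≡ 3 mod 5).
Advancing 3 steps from 9: 9 → 4 → 5 → 3.

3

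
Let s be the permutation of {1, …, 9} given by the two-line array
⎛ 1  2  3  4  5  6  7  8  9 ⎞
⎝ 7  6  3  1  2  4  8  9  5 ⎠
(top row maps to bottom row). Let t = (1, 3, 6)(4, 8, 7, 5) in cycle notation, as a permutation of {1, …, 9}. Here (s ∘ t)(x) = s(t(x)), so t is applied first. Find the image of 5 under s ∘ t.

1

(s ∘ t)(5) = s(t(5)). t(5) = 4, then s(4) = 1. So (s ∘ t)(5) = 1.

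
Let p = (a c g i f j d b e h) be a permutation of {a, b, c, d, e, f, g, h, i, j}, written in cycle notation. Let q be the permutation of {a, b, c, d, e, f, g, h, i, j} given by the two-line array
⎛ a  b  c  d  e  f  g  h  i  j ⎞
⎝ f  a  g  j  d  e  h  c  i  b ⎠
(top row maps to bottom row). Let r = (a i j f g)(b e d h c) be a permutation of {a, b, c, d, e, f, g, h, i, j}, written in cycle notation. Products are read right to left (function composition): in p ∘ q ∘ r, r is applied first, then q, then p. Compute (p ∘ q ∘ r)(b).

Chase b: r(b) = e; q(e) = d; p(d) = b. Hence (p ∘ q ∘ r)(b) = b.

b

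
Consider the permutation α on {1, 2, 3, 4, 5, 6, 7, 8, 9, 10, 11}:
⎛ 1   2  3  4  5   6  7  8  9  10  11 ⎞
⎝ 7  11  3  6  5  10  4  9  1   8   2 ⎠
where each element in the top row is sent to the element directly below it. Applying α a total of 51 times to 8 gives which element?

Tracing 8 → 9 → … returns to 8 after 7 steps, so 8 lies in a 7-cycle (1, 7, 4, 6, 10, 8, 9).
Powers repeat with period 7 on this cycle, and 51 mod 7 = 2, so α^51(8) = α^2(8).
Stepping 2 places around the cycle: 8 → 9 → 1.

1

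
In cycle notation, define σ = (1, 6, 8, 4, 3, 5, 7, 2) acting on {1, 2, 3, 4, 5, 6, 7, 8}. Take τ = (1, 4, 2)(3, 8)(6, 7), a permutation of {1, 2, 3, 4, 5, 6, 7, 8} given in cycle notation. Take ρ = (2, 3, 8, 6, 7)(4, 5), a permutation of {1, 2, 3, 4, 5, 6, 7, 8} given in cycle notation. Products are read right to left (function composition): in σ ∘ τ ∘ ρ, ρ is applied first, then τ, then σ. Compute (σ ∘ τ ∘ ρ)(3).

5

Chase 3: ρ(3) = 8; τ(8) = 3; σ(3) = 5. Hence (σ ∘ τ ∘ ρ)(3) = 5.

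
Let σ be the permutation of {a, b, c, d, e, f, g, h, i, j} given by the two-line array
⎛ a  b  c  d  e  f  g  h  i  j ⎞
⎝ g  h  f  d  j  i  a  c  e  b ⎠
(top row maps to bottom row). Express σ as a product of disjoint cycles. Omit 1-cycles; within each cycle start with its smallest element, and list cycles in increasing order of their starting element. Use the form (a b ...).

From a: a → g → a, closing the cycle (a g).
Repeating from the next unused element and collecting all non-trivial cycles gives (a g)(b h c f i e j).

(a g)(b h c f i e j)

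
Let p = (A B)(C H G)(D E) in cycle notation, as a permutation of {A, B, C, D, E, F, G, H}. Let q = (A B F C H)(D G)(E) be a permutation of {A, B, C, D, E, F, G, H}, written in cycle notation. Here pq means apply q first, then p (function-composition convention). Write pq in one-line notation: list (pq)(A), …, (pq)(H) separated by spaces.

A F G C D H E B

(pq)(x) = p(q(x)). Computing each image: p(q(A)) = p(B) = A, p(q(B)) = p(F) = F, p(q(C)) = p(H) = G, p(q(D)) = p(G) = C, p(q(E)) = p(E) = D, p(q(F)) = p(C) = H, p(q(G)) = p(D) = E, p(q(H)) = p(A) = B.
Hence pq = [A F G C D H E B].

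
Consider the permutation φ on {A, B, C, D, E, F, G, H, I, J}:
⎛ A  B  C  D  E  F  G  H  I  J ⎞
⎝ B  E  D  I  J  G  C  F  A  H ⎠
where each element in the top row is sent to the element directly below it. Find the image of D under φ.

The entry below D in the array is I, so φ(D) = I.

I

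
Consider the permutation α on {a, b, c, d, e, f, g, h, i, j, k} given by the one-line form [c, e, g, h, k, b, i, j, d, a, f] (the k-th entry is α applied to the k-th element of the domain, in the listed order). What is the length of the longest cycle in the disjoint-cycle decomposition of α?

7

Decomposing into disjoint cycles gives (a c g i d h j)(b e k f); the longest has length 7.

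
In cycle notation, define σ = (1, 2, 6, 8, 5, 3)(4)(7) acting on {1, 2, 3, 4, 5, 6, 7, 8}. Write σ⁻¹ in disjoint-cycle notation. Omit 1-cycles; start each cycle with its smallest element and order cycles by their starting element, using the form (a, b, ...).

(1, 3, 5, 8, 6, 2)

Inverting a permutation written in cycle notation just reverses the order within every cycle.
Reversing each cycle of σ and rotating so the smallest element leads gives (1, 3, 5, 8, 6, 2).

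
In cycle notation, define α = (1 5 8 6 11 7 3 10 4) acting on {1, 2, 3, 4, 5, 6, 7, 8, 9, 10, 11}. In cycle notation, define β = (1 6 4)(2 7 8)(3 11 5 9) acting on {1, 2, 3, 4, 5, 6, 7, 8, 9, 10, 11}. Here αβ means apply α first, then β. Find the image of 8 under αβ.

4

α(8) = 6, then β(6) = 4; composing gives (αβ)(8) = 4.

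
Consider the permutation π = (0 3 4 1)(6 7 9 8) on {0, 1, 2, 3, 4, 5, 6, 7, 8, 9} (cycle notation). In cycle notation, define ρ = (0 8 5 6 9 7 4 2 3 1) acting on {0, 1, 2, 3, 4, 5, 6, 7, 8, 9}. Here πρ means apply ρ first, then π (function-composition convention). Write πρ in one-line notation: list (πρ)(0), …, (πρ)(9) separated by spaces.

(πρ)(x) = π(ρ(x)). Computing each image: π(ρ(0)) = π(8) = 6, π(ρ(1)) = π(0) = 3, π(ρ(2)) = π(3) = 4, π(ρ(3)) = π(1) = 0, π(ρ(4)) = π(2) = 2, π(ρ(5)) = π(6) = 7, π(ρ(6)) = π(9) = 8, π(ρ(7)) = π(4) = 1, π(ρ(8)) = π(5) = 5, π(ρ(9)) = π(7) = 9.
Hence πρ = [6 3 4 0 2 7 8 1 5 9].

6 3 4 0 2 7 8 1 5 9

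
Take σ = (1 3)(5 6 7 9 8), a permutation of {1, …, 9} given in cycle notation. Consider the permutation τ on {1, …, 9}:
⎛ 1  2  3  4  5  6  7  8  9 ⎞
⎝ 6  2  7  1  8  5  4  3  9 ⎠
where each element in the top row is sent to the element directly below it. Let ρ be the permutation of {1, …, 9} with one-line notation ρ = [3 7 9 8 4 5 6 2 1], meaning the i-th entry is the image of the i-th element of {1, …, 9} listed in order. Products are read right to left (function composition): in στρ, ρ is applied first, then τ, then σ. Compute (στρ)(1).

(στρ)(1) = σ(τ(ρ(1))). ρ(1) = 3, then τ(3) = 7, then σ(7) = 9, so the result is 9.

9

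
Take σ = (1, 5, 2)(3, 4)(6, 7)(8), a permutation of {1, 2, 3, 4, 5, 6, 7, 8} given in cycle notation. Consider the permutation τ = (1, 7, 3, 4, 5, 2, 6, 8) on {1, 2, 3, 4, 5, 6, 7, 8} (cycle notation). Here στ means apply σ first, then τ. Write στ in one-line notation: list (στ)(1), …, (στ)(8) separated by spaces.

2 7 5 4 6 3 8 1

Chase each element through σ then τ: 1 → 5 → 2; 2 → 1 → 7; 3 → 4 → 5; 4 → 3 → 4; 5 → 2 → 6; 6 → 7 → 3; 7 → 6 → 8; 8 → 8 → 1.
Collecting the images, στ = [2 7 5 4 6 3 8 1].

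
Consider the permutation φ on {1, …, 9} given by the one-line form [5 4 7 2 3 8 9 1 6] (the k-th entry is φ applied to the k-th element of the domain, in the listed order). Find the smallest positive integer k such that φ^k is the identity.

Writing φ as disjoint cycles, the cycle lengths are 7, 2.
Since disjoint cycles commute, ord(φ) = lcm(7, 2) = 14.

14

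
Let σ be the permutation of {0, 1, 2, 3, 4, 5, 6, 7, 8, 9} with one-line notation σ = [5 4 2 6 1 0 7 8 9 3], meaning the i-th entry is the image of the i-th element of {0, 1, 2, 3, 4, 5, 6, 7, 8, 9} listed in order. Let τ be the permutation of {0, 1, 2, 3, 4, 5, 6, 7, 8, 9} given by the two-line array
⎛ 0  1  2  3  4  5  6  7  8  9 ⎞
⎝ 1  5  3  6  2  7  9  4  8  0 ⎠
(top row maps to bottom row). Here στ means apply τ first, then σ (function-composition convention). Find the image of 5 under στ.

8

τ(5) = 7, then σ(7) = 8; composing gives (στ)(5) = 8.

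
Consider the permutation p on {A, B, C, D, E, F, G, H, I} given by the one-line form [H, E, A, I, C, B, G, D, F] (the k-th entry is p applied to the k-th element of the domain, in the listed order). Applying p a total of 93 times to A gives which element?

Tracing A → H → … returns to A after 8 steps, so A lies in an 8-cycle (A, H, D, I, F, B, E, C).
On an 8-cycle, p^8 is the identity, so p^93 = p^5 there (93 ≡ 5 mod 8).
Stepping 5 places around the cycle: A → H → D → I → F → B.

B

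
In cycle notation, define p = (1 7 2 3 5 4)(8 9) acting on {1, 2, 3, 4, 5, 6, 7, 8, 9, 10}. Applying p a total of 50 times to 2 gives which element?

5

2 lies in the 6-cycle (1 7 2 3 5 4).
Powers repeat with period 6 on this cycle, and 50 mod 6 = 2, so p^50(2) = p^2(2).
Advancing 2 steps from 2: 2 → 3 → 5.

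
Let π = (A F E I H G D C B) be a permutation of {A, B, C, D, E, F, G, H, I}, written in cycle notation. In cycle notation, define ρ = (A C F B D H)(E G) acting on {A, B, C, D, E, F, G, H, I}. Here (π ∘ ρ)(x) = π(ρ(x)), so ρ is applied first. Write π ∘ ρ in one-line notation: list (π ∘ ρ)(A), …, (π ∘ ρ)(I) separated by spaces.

Chase each element through ρ then π: A → C → B; B → D → C; C → F → E; D → H → G; E → G → D; F → B → A; G → E → I; H → A → F; I → I → H.
Collecting the images, π ∘ ρ = [B C E G D A I F H].

B C E G D A I F H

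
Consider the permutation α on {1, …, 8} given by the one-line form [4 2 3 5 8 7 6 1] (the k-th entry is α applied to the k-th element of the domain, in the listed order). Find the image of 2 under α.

2

2 is element number 2 of the domain, and entry number 2 of the one-line form is 2, so α(2) = 2.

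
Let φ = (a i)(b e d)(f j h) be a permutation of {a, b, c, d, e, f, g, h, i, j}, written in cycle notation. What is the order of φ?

6

The cycle type of φ is (3, 3, 2, 1, 1).
The order is lcm(3, 3, 2) = 6.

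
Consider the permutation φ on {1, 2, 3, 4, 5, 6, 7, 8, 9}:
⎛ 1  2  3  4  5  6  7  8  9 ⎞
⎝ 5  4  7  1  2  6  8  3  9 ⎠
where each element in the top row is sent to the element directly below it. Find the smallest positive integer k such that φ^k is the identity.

Writing φ as disjoint cycles, the cycle lengths are 4, 3, 1, 1.
The order of φ is the least common multiple of its cycle lengths: lcm(4, 3) = 12.

12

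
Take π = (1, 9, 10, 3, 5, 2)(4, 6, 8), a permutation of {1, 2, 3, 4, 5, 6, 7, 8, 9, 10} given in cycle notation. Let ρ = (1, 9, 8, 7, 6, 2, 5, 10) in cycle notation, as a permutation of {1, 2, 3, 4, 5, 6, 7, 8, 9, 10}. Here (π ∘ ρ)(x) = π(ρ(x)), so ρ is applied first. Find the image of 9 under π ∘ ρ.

4

(π ∘ ρ)(9) = π(ρ(9)). ρ(9) = 8, then π(8) = 4. So (π ∘ ρ)(9) = 4.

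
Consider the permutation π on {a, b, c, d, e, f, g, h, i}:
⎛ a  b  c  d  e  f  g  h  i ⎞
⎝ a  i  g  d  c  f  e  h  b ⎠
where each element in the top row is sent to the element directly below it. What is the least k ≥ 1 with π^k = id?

Decomposing into disjoint cycles gives cycle lengths 3, 2, 1, 1, 1, 1.
The order of π is the least common multiple of its cycle lengths: lcm(3, 2) = 6.

6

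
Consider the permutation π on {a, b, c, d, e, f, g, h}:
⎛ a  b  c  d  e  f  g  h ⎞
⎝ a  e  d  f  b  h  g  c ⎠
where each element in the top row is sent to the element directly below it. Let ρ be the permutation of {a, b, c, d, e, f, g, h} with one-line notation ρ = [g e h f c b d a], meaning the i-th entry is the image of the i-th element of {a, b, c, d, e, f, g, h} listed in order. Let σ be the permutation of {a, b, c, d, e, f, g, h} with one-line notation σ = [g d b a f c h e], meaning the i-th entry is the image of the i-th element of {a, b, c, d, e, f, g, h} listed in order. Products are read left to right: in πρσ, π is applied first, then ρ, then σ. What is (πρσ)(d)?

d

(πρσ)(d) = σ(ρ(π(d))). π(d) = f, then ρ(f) = b, then σ(b) = d, so the result is d.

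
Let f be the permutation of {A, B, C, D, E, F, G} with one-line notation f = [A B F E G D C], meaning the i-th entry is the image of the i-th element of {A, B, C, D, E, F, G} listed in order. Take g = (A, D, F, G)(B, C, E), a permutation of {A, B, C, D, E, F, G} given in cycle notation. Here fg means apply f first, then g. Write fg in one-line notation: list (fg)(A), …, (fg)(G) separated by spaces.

For each element, apply f then g: A → A → D; B → B → C; C → F → G; D → E → B; E → G → A; F → D → F; G → C → E.
So fg in one-line form is D C G B A F E.

D C G B A F E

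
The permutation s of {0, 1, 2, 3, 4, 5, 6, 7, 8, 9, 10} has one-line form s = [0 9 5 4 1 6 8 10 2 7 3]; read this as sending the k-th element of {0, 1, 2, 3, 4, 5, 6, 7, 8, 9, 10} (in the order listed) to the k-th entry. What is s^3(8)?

Tracing 8 → 2 → … returns to 8 after 4 steps, so 8 lies in a 4-cycle (2 5 6 8).
Stepping 3 places around the cycle: 8 → 2 → 5 → 6.

6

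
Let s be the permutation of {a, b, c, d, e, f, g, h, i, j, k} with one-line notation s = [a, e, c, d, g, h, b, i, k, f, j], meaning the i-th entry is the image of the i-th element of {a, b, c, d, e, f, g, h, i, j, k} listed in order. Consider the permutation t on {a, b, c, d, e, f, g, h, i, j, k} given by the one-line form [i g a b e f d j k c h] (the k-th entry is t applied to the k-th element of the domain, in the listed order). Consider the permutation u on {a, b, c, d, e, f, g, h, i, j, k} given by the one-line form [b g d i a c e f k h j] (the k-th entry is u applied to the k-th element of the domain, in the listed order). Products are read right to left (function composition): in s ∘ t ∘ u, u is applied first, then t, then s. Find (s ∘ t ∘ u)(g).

Chase g: u(g) = e; t(e) = e; s(e) = g. Hence (s ∘ t ∘ u)(g) = g.

g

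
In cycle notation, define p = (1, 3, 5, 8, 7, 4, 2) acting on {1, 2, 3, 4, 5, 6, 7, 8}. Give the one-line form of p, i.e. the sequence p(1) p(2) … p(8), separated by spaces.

Image by image: 1→3, 2→1, 3→5, 4→2, 5→8, 6→6, 7→4, 8→7.
Listing these in domain order gives 3 1 5 2 8 6 4 7.

3 1 5 2 8 6 4 7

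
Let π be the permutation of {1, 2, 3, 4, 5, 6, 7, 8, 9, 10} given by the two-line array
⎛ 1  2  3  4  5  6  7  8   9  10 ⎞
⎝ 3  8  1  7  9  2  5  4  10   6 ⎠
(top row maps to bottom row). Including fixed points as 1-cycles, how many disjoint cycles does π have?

2

The cycle decomposition is (1 3)(2 8 4 7 5 9 10 6), which has 2 cycles (counting 1-cycles).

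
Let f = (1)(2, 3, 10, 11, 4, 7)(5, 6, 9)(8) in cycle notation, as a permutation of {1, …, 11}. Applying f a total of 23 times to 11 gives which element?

11 lies in the 6-cycle (2, 3, 10, 11, 4, 7).
Powers repeat with period 6 on this cycle, and 23 mod 6 = 5, so f^23(11) = f^5(11).
Advancing 5 steps from 11: 11 → 4 → 7 → 2 → 3 → 10.

10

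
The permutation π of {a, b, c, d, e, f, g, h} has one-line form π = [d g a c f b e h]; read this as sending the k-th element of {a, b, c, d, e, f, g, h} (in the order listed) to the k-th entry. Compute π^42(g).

f

Tracing g → e → … returns to g after 4 steps, so g lies in a 4-cycle (b g e f).
On a 4-cycle, π^4 is the identity, so π^42 = π^2 there (42 ≡ 2 mod 4).
Stepping 2 places around the cycle: g → e → f.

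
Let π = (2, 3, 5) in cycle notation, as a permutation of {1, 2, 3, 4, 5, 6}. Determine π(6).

6

6 does not appear in any cycle of π, so it is a fixed point: π(6) = 6.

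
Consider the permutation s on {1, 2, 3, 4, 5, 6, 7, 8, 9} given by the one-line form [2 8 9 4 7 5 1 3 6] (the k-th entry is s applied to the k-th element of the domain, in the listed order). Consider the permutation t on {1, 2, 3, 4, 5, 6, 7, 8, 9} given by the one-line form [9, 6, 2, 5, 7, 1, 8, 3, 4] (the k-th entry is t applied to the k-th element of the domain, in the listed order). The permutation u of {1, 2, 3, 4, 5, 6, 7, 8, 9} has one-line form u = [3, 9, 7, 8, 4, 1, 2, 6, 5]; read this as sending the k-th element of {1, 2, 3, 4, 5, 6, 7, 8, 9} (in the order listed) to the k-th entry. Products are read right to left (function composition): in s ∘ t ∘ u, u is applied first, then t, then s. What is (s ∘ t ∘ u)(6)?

6

Apply the permutations in order: u(6) = 1, then t(1) = 9, then s(9) = 6. So (s ∘ t ∘ u)(6) = 6.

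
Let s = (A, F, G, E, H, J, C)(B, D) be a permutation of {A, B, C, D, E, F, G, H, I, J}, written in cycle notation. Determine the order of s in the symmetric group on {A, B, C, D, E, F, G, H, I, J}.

14

The disjoint cycles have lengths 7, 2, 1.
The order is lcm(7, 2) = 14.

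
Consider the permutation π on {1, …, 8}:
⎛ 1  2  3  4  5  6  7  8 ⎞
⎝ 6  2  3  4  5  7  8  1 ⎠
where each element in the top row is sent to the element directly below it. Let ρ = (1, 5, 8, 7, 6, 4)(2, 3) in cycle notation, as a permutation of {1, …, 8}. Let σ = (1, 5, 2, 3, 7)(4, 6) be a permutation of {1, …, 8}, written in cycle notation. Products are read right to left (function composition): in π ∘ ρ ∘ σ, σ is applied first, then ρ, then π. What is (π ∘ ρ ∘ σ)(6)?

Chase 6: σ(6) = 4; ρ(4) = 1; π(1) = 6. Hence (π ∘ ρ ∘ σ)(6) = 6.

6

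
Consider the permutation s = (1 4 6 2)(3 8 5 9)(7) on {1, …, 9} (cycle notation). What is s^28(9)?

9

9 lies in the 4-cycle (3 8 5 9).
On a 4-cycle, s^4 is the identity, so s^28 = s^0 there (28 ≡ 0 mod 4).
So s^28(9) = 9.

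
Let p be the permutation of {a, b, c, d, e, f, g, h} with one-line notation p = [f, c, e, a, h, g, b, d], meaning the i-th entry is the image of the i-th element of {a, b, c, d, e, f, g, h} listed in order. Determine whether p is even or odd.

In disjoint-cycle form the cycle lengths are 8.
A cycle of length ℓ contributes ℓ−1 transpositions, so p is a product of 7 transpositions — odd.

odd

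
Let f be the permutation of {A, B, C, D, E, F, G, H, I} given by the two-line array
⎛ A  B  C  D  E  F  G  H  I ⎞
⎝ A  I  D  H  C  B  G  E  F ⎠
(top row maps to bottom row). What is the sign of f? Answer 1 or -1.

-1

In disjoint-cycle form the cycle lengths are 4, 3, 1, 1.
A cycle is odd iff its length is even; f has 1 even-length cycle, so sgn(f) = (−1)^1 and f is odd.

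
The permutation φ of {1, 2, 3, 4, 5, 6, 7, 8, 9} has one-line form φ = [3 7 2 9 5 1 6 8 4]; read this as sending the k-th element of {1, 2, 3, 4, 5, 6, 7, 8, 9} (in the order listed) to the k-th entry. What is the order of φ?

Writing φ as disjoint cycles, the cycle lengths are 5, 2, 1, 1.
The order is lcm(5, 2) = 10.

10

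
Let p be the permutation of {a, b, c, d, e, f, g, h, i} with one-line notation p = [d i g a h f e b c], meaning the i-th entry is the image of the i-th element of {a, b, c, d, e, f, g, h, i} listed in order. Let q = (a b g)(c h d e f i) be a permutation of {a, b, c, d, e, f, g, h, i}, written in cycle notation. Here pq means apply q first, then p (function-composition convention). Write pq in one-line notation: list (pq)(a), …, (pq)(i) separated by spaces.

(pq)(x) = p(q(x)). Computing each image: p(q(a)) = p(b) = i, p(q(b)) = p(g) = e, p(q(c)) = p(h) = b, p(q(d)) = p(e) = h, p(q(e)) = p(f) = f, p(q(f)) = p(i) = c, p(q(g)) = p(a) = d, p(q(h)) = p(d) = a, p(q(i)) = p(c) = g.
Hence pq = [i e b h f c d a g].

i e b h f c d a g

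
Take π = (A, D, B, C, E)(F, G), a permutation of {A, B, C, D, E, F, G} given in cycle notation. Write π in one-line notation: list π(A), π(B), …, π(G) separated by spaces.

D C E B A G F

Image by image: A→D, B→C, C→E, D→B, E→A, F→G, G→F.
Listing these in domain order gives D C E B A G F.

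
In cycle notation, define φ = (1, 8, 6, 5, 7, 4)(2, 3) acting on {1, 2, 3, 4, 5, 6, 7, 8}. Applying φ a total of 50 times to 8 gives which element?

8 lies in the 6-cycle (1, 8, 6, 5, 7, 4).
Powers repeat with period 6 on this cycle, and 50 mod 6 = 2, so φ^50(8) = φ^2(8).
Stepping 2 places around the cycle: 8 → 6 → 5.

5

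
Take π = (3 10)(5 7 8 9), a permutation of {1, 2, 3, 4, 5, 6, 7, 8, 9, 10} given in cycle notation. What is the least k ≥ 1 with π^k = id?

The disjoint cycles have lengths 4, 2, 1, 1, 1, 1.
The order of π is the least common multiple of its cycle lengths: lcm(4, 2) = 4.

4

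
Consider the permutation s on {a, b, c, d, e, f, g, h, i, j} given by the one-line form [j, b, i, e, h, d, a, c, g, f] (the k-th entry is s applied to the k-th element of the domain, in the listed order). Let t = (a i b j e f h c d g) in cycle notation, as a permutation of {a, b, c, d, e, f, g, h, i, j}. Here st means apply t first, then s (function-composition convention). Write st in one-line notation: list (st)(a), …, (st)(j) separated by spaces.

(st)(x) = s(t(x)). Computing each image: s(t(a)) = s(i) = g, s(t(b)) = s(j) = f, s(t(c)) = s(d) = e, s(t(d)) = s(g) = a, s(t(e)) = s(f) = d, s(t(f)) = s(h) = c, s(t(g)) = s(a) = j, s(t(h)) = s(c) = i, s(t(i)) = s(b) = b, s(t(j)) = s(e) = h.
Hence st = [g f e a d c j i b h].

g f e a d c j i b h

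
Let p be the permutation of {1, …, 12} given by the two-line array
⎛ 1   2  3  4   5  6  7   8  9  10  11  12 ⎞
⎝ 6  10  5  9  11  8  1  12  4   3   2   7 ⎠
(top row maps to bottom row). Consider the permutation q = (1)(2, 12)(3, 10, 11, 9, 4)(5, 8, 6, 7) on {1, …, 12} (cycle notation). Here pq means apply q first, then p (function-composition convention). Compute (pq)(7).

11

q(7) = 5, then p(5) = 11; composing gives (pq)(7) = 11.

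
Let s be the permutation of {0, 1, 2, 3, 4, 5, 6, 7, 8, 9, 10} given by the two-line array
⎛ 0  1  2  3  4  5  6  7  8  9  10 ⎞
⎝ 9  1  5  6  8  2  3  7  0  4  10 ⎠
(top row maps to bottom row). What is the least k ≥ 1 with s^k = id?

Decomposing into disjoint cycles gives cycle lengths 4, 2, 2, 1, 1, 1.
The order is lcm(4, 2, 2) = 4.

4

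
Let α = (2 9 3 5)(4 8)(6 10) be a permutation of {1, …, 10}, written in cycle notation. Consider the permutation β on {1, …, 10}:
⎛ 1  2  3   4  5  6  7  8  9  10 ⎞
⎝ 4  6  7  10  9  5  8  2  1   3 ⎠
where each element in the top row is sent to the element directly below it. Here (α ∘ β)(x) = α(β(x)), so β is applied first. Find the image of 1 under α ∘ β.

8

First apply β: β(1) = 4, then α(4) = 8. Thus (α ∘ β)(1) = 8.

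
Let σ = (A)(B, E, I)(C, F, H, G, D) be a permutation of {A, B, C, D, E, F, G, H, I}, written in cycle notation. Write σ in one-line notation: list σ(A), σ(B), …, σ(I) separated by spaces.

A E F C I H D G B

Each element maps to the next entry in its cycle (wrapping to the front): A↦A, B↦E, C↦F, D↦C, E↦I, F↦H, G↦D, H↦G, I↦B.
So the one-line form is A E F C I H D G B.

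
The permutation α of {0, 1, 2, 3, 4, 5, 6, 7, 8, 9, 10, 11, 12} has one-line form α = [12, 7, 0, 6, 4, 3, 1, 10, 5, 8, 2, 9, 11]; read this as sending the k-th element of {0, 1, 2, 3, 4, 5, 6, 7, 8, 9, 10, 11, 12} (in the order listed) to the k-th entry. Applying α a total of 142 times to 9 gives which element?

12

Tracing 9 → 8 → … returns to 9 after 12 steps, so 9 lies in a 12-cycle (0 12 11 9 8 5 3 6 1 7 10 2).
Since the cycle has length 12, α^142 acts on it the same as α^10 (142 mod 12 = 10).
Stepping 10 places around the cycle: 9 → 8 → 5 → 3 → 6 → 1 → 7 → 10 → 2 → 0 → 12.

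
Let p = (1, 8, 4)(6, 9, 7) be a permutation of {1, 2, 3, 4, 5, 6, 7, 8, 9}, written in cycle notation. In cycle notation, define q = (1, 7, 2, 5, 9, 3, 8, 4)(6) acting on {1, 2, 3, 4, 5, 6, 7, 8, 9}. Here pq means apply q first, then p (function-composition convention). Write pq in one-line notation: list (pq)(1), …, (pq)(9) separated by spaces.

Chase each element through q then p: 1 → 7 → 6; 2 → 5 → 5; 3 → 8 → 4; 4 → 1 → 8; 5 → 9 → 7; 6 → 6 → 9; 7 → 2 → 2; 8 → 4 → 1; 9 → 3 → 3.
So pq in one-line form is 6 5 4 8 7 9 2 1 3.

6 5 4 8 7 9 2 1 3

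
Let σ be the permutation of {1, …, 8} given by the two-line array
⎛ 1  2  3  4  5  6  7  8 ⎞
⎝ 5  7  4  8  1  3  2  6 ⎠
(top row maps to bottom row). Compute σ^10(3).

Tracing 3 → 4 → … returns to 3 after 4 steps, so 3 lies in a 4-cycle (3 4 8 6).
Powers repeat with period 4 on this cycle, and 10 mod 4 = 2, so σ^10(3) = σ^2(3).
Stepping 2 places around the cycle: 3 → 4 → 8.

8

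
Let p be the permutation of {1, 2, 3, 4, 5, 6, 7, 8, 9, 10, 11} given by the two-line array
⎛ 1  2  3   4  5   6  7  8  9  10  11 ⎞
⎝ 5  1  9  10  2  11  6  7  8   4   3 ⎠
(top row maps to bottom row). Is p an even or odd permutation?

In disjoint-cycle form the cycle lengths are 6, 3, 2.
A cycle is odd iff its length is even; p has 2 even-length cycles, so sgn(p) = (−1)^2 and p is even.

even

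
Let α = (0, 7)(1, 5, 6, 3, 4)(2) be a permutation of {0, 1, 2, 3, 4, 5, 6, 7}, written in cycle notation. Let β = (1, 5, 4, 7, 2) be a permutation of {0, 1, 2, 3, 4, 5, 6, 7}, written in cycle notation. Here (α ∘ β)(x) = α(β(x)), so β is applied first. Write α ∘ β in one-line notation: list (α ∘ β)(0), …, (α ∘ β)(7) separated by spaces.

7 6 5 4 0 1 3 2

(α ∘ β)(x) = α(β(x)). Computing each image: α(β(0)) = α(0) = 7, α(β(1)) = α(5) = 6, α(β(2)) = α(1) = 5, α(β(3)) = α(3) = 4, α(β(4)) = α(7) = 0, α(β(5)) = α(4) = 1, α(β(6)) = α(6) = 3, α(β(7)) = α(2) = 2.
Hence α ∘ β = [7 6 5 4 0 1 3 2].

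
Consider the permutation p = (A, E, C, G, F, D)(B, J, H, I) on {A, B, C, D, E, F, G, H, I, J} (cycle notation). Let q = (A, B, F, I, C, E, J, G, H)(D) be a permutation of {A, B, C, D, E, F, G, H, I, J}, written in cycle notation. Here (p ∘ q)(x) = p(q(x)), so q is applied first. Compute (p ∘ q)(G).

q(G) = H, then p(H) = I; composing gives (p ∘ q)(G) = I.

I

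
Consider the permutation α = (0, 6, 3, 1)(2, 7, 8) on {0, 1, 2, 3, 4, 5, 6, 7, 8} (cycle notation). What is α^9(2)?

2

2 lies in the 3-cycle (2, 7, 8).
On a 3-cycle, α^3 is the identity, so α^9 = α^0 there (9 ≡ 0 mod 3).
So α^9(2) = 2.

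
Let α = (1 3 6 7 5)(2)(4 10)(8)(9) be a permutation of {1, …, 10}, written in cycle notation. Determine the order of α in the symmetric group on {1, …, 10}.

10

The cycle type of α is (5, 2, 1, 1, 1).
The order of α is the least common multiple of its cycle lengths: lcm(5, 2) = 10.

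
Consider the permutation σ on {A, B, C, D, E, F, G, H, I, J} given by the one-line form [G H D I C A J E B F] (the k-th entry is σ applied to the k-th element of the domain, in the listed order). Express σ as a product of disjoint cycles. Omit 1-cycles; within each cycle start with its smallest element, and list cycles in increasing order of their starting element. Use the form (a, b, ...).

(A, G, J, F)(B, H, E, C, D, I)

Start at A and follow images: A → G → J → F → A, giving the cycle (A, G, J, F).
Continuing from each remaining unvisited element yields (A, G, J, F)(B, H, E, C, D, I).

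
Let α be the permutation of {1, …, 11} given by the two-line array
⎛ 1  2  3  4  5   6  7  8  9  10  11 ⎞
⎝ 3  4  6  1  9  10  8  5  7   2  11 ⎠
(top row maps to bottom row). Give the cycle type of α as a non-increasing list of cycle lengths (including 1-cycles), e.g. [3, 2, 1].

[6, 4, 1]

The disjoint cycles are (1, 3, 6, 10, 2, 4)(5, 9, 7, 8)(11), with lengths 6, 4, 1 in non-increasing order.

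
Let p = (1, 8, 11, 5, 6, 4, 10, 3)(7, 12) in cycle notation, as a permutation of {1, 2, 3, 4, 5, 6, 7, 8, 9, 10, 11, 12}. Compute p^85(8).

8 lies in the 8-cycle (1, 8, 11, 5, 6, 4, 10, 3).
Since the cycle has length 8, p^85 acts on it the same as p^5 (85 mod 8 = 5).
Advancing 5 steps from 8: 8 → 11 → 5 → 6 → 4 → 10.

10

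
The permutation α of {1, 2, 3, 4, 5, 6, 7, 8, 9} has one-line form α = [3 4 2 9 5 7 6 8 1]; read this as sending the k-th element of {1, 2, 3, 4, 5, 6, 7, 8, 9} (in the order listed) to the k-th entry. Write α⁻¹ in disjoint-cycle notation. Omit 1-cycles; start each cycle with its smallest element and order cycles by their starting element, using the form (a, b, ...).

First write α in disjoint cycles: (1, 3, 2, 4, 9)(6, 7).
Reversing each cycle (and rotating so the smallest element leads) gives α⁻¹ = (1, 9, 4, 2, 3)(6, 7).

(1, 9, 4, 2, 3)(6, 7)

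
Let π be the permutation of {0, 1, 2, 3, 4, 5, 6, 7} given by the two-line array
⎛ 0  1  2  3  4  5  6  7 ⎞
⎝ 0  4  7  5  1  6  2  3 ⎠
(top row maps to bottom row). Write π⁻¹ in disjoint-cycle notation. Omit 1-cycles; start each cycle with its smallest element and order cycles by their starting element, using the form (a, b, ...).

First write π in disjoint cycles: (1, 4)(2, 7, 3, 5, 6).
Reversing each cycle (and rotating so the smallest element leads) gives π⁻¹ = (1, 4)(2, 6, 5, 3, 7).

(1, 4)(2, 6, 5, 3, 7)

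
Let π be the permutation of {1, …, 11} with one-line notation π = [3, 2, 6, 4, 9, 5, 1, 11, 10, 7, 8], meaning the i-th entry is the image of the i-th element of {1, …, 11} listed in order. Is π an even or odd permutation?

odd

In disjoint-cycle form the cycle lengths are 7, 2, 1, 1.
A cycle of length ℓ contributes ℓ−1 transpositions, so π is a product of 6 + 1 = 7 transpositions — odd.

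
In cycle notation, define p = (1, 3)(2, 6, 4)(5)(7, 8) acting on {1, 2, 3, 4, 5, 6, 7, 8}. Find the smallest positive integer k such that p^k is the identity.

6

The cycle type of p is (3, 2, 2, 1).
The order of p is the least common multiple of its cycle lengths: lcm(3, 2, 2) = 6.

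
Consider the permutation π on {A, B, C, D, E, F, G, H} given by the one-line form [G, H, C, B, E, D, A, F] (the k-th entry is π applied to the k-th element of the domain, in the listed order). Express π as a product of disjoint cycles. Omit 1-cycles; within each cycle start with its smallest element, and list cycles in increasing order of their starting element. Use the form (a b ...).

(A G)(B H F D)

Iterating π from A gives A → G → A; that is the 2-cycle (A G).
Repeating from the next unused element and collecting all non-trivial cycles gives (A G)(B H F D).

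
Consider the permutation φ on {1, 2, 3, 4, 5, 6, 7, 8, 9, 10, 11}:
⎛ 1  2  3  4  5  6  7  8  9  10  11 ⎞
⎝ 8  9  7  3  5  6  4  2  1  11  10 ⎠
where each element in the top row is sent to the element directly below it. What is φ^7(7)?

Tracing 7 → 4 → … returns to 7 after 3 steps, so 7 lies in a 3-cycle (3, 7, 4).
Powers repeat with period 3 on this cycle, and 7 mod 3 = 1, so φ^7(7) = φ^1(7).
Advancing 1 step from 7: 7 → 4.

4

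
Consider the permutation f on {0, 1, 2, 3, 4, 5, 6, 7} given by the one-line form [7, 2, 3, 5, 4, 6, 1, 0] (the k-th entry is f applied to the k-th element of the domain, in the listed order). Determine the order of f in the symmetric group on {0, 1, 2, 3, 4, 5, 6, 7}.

The disjoint-cycle form of f has cycle lengths 5, 2, 1.
Since disjoint cycles commute, ord(f) = lcm(5, 2) = 10.

10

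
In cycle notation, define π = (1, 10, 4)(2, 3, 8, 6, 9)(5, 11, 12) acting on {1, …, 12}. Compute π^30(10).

10

10 lies in the 3-cycle (1, 10, 4).
Powers repeat with period 3 on this cycle, and 30 mod 3 = 0, so π^30(10) = π^0(10).
So π^30(10) = 10.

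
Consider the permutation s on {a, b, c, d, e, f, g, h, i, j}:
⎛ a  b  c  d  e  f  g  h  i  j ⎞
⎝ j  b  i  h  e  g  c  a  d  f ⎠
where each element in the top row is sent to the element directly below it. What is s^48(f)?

f

Tracing f → g → … returns to f after 8 steps, so f lies in an 8-cycle (a j f g c i d h).
Powers repeat with period 8 on this cycle, and 48 mod 8 = 0, so s^48(f) = s^0(f).
So s^48(f) = f.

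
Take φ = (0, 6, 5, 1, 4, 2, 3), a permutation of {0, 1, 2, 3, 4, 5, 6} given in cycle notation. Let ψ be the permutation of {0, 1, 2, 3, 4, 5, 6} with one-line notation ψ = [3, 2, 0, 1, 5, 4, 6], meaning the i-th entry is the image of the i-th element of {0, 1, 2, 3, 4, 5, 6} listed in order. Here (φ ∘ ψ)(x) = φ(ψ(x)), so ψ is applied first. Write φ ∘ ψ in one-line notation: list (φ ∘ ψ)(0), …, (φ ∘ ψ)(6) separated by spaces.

0 3 6 4 1 2 5

(φ ∘ ψ)(x) = φ(ψ(x)). Computing each image: φ(ψ(0)) = φ(3) = 0, φ(ψ(1)) = φ(2) = 3, φ(ψ(2)) = φ(0) = 6, φ(ψ(3)) = φ(1) = 4, φ(ψ(4)) = φ(5) = 1, φ(ψ(5)) = φ(4) = 2, φ(ψ(6)) = φ(6) = 5.
Hence φ ∘ ψ = [0 3 6 4 1 2 5].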